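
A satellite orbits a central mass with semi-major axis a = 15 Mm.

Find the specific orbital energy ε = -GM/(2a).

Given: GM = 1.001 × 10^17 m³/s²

Convert to SI: a = 15 Mm = 1.5e+07 m.
ε = −GM / (2a).
ε = −1.001e+17 / (2 · 1.5e+07) J/kg ≈ -3.337e+09 J/kg = -3.337 GJ/kg.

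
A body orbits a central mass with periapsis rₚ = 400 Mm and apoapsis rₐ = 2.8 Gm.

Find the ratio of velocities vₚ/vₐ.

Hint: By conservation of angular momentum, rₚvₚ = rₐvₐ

Convert to SI: rₚ = 400 Mm = 4e+08 m; rₐ = 2.8 Gm = 2.8e+09 m.
Conservation of angular momentum gives rₚvₚ = rₐvₐ, so vₚ/vₐ = rₐ/rₚ.
vₚ/vₐ = 2.8e+09 / 4e+08 ≈ 7.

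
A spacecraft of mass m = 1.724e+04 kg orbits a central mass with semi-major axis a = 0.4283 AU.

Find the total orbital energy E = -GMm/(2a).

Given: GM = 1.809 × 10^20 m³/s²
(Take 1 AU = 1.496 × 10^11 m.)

Convert to SI: a = 0.4283 AU = 6.40737e+10 m.
E = −GMm / (2a).
E = −1.809e+20 · 1.724e+04 / (2 · 6.40737e+10) J ≈ -2.434e+13 J = -24.34 TJ.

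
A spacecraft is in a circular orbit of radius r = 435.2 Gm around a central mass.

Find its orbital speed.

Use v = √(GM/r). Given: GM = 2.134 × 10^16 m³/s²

Convert to SI: r = 435.2 Gm = 4.352e+11 m.
For a circular orbit, gravity supplies the centripetal force, so v = √(GM / r).
v = √(2.134e+16 / 4.352e+11) m/s ≈ 221.4 m/s = 221.4 m/s.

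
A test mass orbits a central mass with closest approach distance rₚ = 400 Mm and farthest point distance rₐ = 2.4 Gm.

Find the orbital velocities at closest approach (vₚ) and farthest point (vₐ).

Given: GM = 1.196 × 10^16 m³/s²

Convert to SI: rₚ = 400 Mm = 4e+08 m; rₐ = 2.4 Gm = 2.4e+09 m.
Use the vis-viva equation v² = GM(2/r − 1/a) with a = (rₚ + rₐ)/2 = (4e+08 + 2.4e+09)/2 = 1.4e+09 m.
vₚ = √(GM · (2/rₚ − 1/a)) = √(1.196e+16 · (2/4e+08 − 1/1.4e+09)) m/s ≈ 7159 m/s = 7.159 km/s.
vₐ = √(GM · (2/rₐ − 1/a)) = √(1.196e+16 · (2/2.4e+09 − 1/1.4e+09)) m/s ≈ 1193 m/s = 1.193 km/s.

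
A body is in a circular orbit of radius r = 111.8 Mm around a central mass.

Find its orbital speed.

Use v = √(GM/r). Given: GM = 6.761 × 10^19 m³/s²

Convert to SI: r = 111.8 Mm = 1.118e+08 m.
For a circular orbit, gravity supplies the centripetal force, so v = √(GM / r).
v = √(6.761e+19 / 1.118e+08) m/s ≈ 7.777e+05 m/s = 777.7 km/s.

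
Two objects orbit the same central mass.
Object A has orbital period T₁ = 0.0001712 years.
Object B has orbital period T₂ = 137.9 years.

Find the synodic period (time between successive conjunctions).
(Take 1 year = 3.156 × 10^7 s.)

Convert to SI: T₁ = 0.0001712 years = 5403.07 s; T₂ = 137.9 years = 4.35212e+09 s.
T_syn = |T₁ · T₂ / (T₁ − T₂)|.
T_syn = |5403.07 · 4.35212e+09 / (5403.07 − 4.35212e+09)| s ≈ 5403 s = 0.0001712 years.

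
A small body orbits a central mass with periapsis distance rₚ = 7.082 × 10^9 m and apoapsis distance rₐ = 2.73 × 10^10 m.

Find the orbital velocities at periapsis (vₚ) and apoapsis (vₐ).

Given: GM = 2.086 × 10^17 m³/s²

Use the vis-viva equation v² = GM(2/r − 1/a) with a = (rₚ + rₐ)/2 = (7.082e+09 + 2.73e+10)/2 = 1.7191e+10 m.
vₚ = √(GM · (2/rₚ − 1/a)) = √(2.086e+17 · (2/7.082e+09 − 1/1.7191e+10)) m/s ≈ 6839 m/s = 6.839 km/s.
vₐ = √(GM · (2/rₐ − 1/a)) = √(2.086e+17 · (2/2.73e+10 − 1/1.7191e+10)) m/s ≈ 1774 m/s = 1.774 km/s.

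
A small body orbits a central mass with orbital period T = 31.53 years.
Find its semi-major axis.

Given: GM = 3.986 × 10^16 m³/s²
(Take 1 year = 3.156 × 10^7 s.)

Convert to SI: T = 31.53 years = 9.95087e+08 s.
Invert Kepler's third law: a = (GM · T² / (4π²))^(1/3).
Substituting T = 9.95087e+08 s and GM = 3.986e+16 m³/s²:
a = (3.986e+16 · (9.95087e+08)² / (4π²))^(1/3) m
a ≈ 9.999e+10 m = 99.99 Gm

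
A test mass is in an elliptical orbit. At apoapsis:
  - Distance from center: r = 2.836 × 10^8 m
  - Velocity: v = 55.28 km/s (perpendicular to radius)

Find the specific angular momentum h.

Convert to SI: v = 55.28 km/s = 55280 m/s.
With v perpendicular to r, h = r · v.
h = 2.836e+08 · 55280 m²/s ≈ 1.568e+13 m²/s.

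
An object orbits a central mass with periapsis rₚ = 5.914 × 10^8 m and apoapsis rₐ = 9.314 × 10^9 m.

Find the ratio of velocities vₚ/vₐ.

Conservation of angular momentum gives rₚvₚ = rₐvₐ, so vₚ/vₐ = rₐ/rₚ.
vₚ/vₐ = 9.314e+09 / 5.914e+08 ≈ 15.75.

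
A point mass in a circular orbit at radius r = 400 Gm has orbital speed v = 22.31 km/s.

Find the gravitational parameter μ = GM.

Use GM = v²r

Convert to SI: r = 400 Gm = 4e+11 m; v = 22.31 km/s = 22310 m/s.
For a circular orbit v² = GM/r, so GM = v² · r.
GM = (22310)² · 4e+11 m³/s² ≈ 1.991e+20 m³/s² = 1.991 × 10^20 m³/s².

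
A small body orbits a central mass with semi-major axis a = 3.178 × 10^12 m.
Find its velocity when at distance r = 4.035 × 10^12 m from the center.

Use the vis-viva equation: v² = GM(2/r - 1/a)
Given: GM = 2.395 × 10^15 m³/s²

Vis-viva: v = √(GM · (2/r − 1/a)).
2/r − 1/a = 2/4.035e+12 − 1/3.178e+12 = 1.81e-13 m⁻¹.
v = √(2.395e+15 · 1.81e-13) m/s ≈ 20.82 m/s = 20.82 m/s.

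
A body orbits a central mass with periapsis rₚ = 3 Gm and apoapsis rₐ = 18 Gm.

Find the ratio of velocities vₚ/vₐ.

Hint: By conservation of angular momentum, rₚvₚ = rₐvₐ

Convert to SI: rₚ = 3 Gm = 3e+09 m; rₐ = 18 Gm = 1.8e+10 m.
Conservation of angular momentum gives rₚvₚ = rₐvₐ, so vₚ/vₐ = rₐ/rₚ.
vₚ/vₐ = 1.8e+10 / 3e+09 ≈ 6.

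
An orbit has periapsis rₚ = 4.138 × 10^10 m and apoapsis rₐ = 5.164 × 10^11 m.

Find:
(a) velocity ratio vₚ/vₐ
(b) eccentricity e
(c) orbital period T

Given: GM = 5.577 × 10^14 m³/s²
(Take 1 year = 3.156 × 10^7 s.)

(a) Conservation of angular momentum (rₚvₚ = rₐvₐ) gives vₚ/vₐ = rₐ/rₚ = 5.164e+11/4.138e+10 ≈ 12.48
(b) e = (rₐ − rₚ)/(rₐ + rₚ) = (5.164e+11 − 4.138e+10)/(5.164e+11 + 4.138e+10) ≈ 0.8516
(c) With a = (rₚ + rₐ)/2 = 2.7889e+11 m, T = 2π √(a³/GM) = 2π √((2.7889e+11)³/5.577e+14) s ≈ 3.919e+10 s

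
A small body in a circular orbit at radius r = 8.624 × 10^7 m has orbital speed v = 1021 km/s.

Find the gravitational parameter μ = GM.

Convert to SI: v = 1021 km/s = 1.021e+06 m/s.
For a circular orbit v² = GM/r, so GM = v² · r.
GM = (1.021e+06)² · 8.624e+07 m³/s² ≈ 8.99e+19 m³/s² = 8.99 × 10^19 m³/s².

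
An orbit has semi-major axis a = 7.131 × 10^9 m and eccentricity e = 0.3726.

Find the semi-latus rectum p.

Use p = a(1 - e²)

p = a (1 − e²).
p = 7.131e+09 · (1 − (0.3726)²) = 7.131e+09 · 0.861169 ≈ 6.141e+09 m = 6.141 × 10^9 m.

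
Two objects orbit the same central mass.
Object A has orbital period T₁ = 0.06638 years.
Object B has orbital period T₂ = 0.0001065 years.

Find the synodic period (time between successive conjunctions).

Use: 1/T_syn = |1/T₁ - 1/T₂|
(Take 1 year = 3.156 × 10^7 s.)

Convert to SI: T₁ = 0.06638 years = 2.09495e+06 s; T₂ = 0.0001065 years = 3361.14 s.
T_syn = |T₁ · T₂ / (T₁ − T₂)|.
T_syn = |2.09495e+06 · 3361.14 / (2.09495e+06 − 3361.14)| s ≈ 3367 s = 0.0001067 years.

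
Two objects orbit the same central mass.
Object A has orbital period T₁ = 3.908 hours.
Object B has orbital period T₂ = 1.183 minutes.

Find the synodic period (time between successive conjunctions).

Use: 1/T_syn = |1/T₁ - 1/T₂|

Convert to SI: T₁ = 3.908 hours = 14068.8 s; T₂ = 1.183 minutes = 70.98 s.
T_syn = |T₁ · T₂ / (T₁ − T₂)|.
T_syn = |14068.8 · 70.98 / (14068.8 − 70.98)| s ≈ 71.34 s = 1.189 minutes.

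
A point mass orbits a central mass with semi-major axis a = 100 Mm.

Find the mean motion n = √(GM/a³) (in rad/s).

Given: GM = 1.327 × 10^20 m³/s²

Convert to SI: a = 100 Mm = 1e+08 m.
n = √(GM / a³).
n = √(1.327e+20 / (1e+08)³) rad/s ≈ 0.01152 rad/s.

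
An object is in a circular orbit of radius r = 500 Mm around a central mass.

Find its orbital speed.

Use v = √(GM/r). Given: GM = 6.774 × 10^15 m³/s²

Convert to SI: r = 500 Mm = 5e+08 m.
For a circular orbit, gravity supplies the centripetal force, so v = √(GM / r).
v = √(6.774e+15 / 5e+08) m/s ≈ 3681 m/s = 3.681 km/s.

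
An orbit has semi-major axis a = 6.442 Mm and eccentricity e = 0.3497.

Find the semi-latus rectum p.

Convert to SI: a = 6.442 Mm = 6.442e+06 m.
p = a (1 − e²).
p = 6.442e+06 · (1 − (0.3497)²) = 6.442e+06 · 0.87771 ≈ 5.654e+06 m = 5.654 Mm.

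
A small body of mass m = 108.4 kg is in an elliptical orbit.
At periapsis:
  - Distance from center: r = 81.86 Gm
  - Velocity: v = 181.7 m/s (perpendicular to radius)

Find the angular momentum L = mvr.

Convert to SI: r = 81.86 Gm = 8.186e+10 m.
Since v is perpendicular to r, L = m · v · r.
L = 108.4 · 181.7 · 8.186e+10 kg·m²/s ≈ 1.612e+15 kg·m²/s.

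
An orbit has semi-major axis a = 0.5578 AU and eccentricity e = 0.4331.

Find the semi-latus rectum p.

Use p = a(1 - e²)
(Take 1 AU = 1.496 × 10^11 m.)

Convert to SI: a = 0.5578 AU = 8.34469e+10 m.
p = a (1 − e²).
p = 8.34469e+10 · (1 − (0.4331)²) = 8.34469e+10 · 0.812424 ≈ 6.779e+10 m = 0.4532 AU.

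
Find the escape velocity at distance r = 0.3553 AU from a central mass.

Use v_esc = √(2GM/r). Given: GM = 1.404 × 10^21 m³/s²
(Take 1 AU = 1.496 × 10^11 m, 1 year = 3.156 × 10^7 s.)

Convert to SI: r = 0.3553 AU = 5.31529e+10 m.
Escape velocity comes from setting total energy to zero: ½v² − GM/r = 0 ⇒ v_esc = √(2GM / r).
v_esc = √(2 · 1.404e+21 / 5.31529e+10) m/s ≈ 2.298e+05 m/s = 48.49 AU/year.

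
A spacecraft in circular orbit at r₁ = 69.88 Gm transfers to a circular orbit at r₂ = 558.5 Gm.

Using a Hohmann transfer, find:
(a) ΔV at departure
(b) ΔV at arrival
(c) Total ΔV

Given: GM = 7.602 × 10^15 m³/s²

Convert to SI: r₁ = 69.88 Gm = 6.988e+10 m; r₂ = 558.5 Gm = 5.585e+11 m.
Transfer semi-major axis: a_t = (r₁ + r₂)/2 = (6.988e+10 + 5.585e+11)/2 = 3.1419e+11 m.
Circular speeds: v₁ = √(GM/r₁) = 329.828 m/s, v₂ = √(GM/r₂) = 116.668 m/s.
Transfer speeds (vis-viva v² = GM(2/r − 1/a_t)): v₁ᵗ = 439.747 m/s, v₂ᵗ = 55.0215 m/s.
(a) ΔV₁ = |v₁ᵗ − v₁| ≈ 109.9 m/s = 109.9 m/s.
(b) ΔV₂ = |v₂ − v₂ᵗ| ≈ 61.65 m/s = 61.65 m/s.
(c) ΔV_total = ΔV₁ + ΔV₂ ≈ 171.6 m/s = 171.6 m/s.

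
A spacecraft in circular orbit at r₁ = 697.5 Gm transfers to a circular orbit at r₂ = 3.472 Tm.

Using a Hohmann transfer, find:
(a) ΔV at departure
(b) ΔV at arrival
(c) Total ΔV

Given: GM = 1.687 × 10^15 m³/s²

Convert to SI: r₁ = 697.5 Gm = 6.975e+11 m; r₂ = 3.472 Tm = 3.472e+12 m.
Transfer semi-major axis: a_t = (r₁ + r₂)/2 = (6.975e+11 + 3.472e+12)/2 = 2.08475e+12 m.
Circular speeds: v₁ = √(GM/r₁) = 49.1797 m/s, v₂ = √(GM/r₂) = 22.0428 m/s.
Transfer speeds (vis-viva v² = GM(2/r − 1/a_t)): v₁ᵗ = 63.467 m/s, v₂ᵗ = 12.7501 m/s.
(a) ΔV₁ = |v₁ᵗ − v₁| ≈ 14.29 m/s = 14.29 m/s.
(b) ΔV₂ = |v₂ − v₂ᵗ| ≈ 9.293 m/s = 9.293 m/s.
(c) ΔV_total = ΔV₁ + ΔV₂ ≈ 23.58 m/s = 23.58 m/s.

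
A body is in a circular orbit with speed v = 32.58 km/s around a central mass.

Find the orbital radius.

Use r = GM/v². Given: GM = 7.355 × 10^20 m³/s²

Convert to SI: v = 32.58 km/s = 32580 m/s.
For a circular orbit, v² = GM / r, so r = GM / v².
r = 7.355e+20 / (32580)² m ≈ 6.929e+11 m = 6.929 × 10^11 m.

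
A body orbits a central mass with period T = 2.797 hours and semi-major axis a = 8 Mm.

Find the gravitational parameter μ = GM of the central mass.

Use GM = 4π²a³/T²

Convert to SI: T = 2.797 hours = 10069.2 s; a = 8 Mm = 8e+06 m.
GM = 4π² · a³ / T².
GM = 4π² · (8e+06)³ / (10069.2)² m³/s² ≈ 1.994e+14 m³/s² = 1.994 × 10^14 m³/s².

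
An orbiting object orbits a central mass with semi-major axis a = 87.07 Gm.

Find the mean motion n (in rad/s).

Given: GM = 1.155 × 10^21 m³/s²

Convert to SI: a = 87.07 Gm = 8.707e+10 m.
n = √(GM / a³).
n = √(1.155e+21 / (8.707e+10)³) rad/s ≈ 1.323e-06 rad/s.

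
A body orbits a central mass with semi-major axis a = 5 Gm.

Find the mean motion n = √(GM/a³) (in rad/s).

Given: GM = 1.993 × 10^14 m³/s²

Convert to SI: a = 5 Gm = 5e+09 m.
n = √(GM / a³).
n = √(1.993e+14 / (5e+09)³) rad/s ≈ 3.993e-08 rad/s.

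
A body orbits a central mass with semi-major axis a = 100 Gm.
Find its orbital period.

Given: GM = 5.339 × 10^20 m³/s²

Convert to SI: a = 100 Gm = 1e+11 m.
Kepler's third law: T = 2π √(a³ / GM).
Substituting a = 1e+11 m and GM = 5.339e+20 m³/s²:
T = 2π √((1e+11)³ / 5.339e+20) s
T ≈ 8.599e+06 s = 99.53 days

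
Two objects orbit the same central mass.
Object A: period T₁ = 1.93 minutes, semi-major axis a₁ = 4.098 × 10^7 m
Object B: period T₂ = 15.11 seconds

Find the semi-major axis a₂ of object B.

Convert to SI: T₁ = 1.93 minutes = 115.8 s.
Kepler's third law: (T₁/T₂)² = (a₁/a₂)³ ⇒ a₂ = a₁ · (T₂/T₁)^(2/3).
T₂/T₁ = 15.11 / 115.8 = 0.130484.
a₂ = 4.098e+07 · (0.130484)^(2/3) m ≈ 1.054e+07 m = 1.054 × 10^7 m.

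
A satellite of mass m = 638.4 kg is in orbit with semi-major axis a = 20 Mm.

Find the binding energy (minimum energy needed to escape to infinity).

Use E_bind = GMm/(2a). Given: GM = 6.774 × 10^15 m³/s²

Convert to SI: a = 20 Mm = 2e+07 m.
Total orbital energy is E = −GMm/(2a); binding energy is E_bind = −E = GMm/(2a).
E_bind = 6.774e+15 · 638.4 / (2 · 2e+07) J ≈ 1.081e+11 J = 108.1 GJ.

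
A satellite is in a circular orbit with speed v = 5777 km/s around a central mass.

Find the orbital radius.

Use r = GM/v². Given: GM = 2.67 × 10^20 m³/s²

Convert to SI: v = 5777 km/s = 5.777e+06 m/s.
For a circular orbit, v² = GM / r, so r = GM / v².
r = 2.67e+20 / (5.777e+06)² m ≈ 8e+06 m = 8 Mm.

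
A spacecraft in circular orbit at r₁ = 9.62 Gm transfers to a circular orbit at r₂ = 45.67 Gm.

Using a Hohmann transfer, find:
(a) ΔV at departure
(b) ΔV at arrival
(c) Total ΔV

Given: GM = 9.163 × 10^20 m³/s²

Convert to SI: r₁ = 9.62 Gm = 9.62e+09 m; r₂ = 45.67 Gm = 4.567e+10 m.
Transfer semi-major axis: a_t = (r₁ + r₂)/2 = (9.62e+09 + 4.567e+10)/2 = 2.7645e+10 m.
Circular speeds: v₁ = √(GM/r₁) = 308625 m/s, v₂ = √(GM/r₂) = 141646 m/s.
Transfer speeds (vis-viva v² = GM(2/r − 1/a_t)): v₁ᵗ = 396678 m/s, v₂ᵗ = 83556.9 m/s.
(a) ΔV₁ = |v₁ᵗ − v₁| ≈ 8.805e+04 m/s = 88.05 km/s.
(b) ΔV₂ = |v₂ − v₂ᵗ| ≈ 5.809e+04 m/s = 58.09 km/s.
(c) ΔV_total = ΔV₁ + ΔV₂ ≈ 1.461e+05 m/s = 146.1 km/s.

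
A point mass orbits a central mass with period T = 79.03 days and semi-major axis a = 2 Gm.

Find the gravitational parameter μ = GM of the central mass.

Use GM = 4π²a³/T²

Convert to SI: T = 79.03 days = 6.82819e+06 s; a = 2 Gm = 2e+09 m.
GM = 4π² · a³ / T².
GM = 4π² · (2e+09)³ / (6.82819e+06)² m³/s² ≈ 6.774e+15 m³/s² = 6.774 × 10^15 m³/s².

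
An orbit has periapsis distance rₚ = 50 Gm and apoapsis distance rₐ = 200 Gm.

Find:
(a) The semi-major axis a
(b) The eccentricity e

Convert to SI: rₚ = 50 Gm = 5e+10 m; rₐ = 200 Gm = 2e+11 m.
(a) a = (rₚ + rₐ) / 2 = (5e+10 + 2e+11) / 2 ≈ 1.25e+11 m = 125 Gm.
(b) e = (rₐ − rₚ) / (rₐ + rₚ) = (2e+11 − 5e+10) / (2e+11 + 5e+10) ≈ 0.6.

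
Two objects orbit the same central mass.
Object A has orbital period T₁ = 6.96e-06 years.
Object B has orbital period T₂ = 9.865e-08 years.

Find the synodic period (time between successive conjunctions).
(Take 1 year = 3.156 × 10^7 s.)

Convert to SI: T₁ = 6.96e-06 years = 219.658 s; T₂ = 9.865e-08 years = 3.11339 s.
T_syn = |T₁ · T₂ / (T₁ − T₂)|.
T_syn = |219.658 · 3.11339 / (219.658 − 3.11339)| s ≈ 3.158 s = 1.001e-07 years.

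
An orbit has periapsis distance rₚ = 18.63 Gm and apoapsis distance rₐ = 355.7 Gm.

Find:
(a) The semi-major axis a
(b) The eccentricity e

Convert to SI: rₚ = 18.63 Gm = 1.863e+10 m; rₐ = 355.7 Gm = 3.557e+11 m.
(a) a = (rₚ + rₐ) / 2 = (1.863e+10 + 3.557e+11) / 2 ≈ 1.872e+11 m = 187.2 Gm.
(b) e = (rₐ − rₚ) / (rₐ + rₚ) = (3.557e+11 − 1.863e+10) / (3.557e+11 + 1.863e+10) ≈ 0.9005.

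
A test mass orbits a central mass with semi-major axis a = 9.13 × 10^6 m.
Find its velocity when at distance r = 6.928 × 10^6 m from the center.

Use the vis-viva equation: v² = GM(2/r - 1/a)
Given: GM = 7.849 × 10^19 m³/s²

Vis-viva: v = √(GM · (2/r − 1/a)).
2/r − 1/a = 2/6.928e+06 − 1/9.13e+06 = 1.79155e-07 m⁻¹.
v = √(7.849e+19 · 1.79155e-07) m/s ≈ 3.75e+06 m/s = 3750 km/s.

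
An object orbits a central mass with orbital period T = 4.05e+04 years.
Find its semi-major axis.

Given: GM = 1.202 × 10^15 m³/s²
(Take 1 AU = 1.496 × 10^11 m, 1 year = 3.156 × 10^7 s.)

Convert to SI: T = 4.05e+04 years = 1.27818e+12 s.
Invert Kepler's third law: a = (GM · T² / (4π²))^(1/3).
Substituting T = 1.27818e+12 s and GM = 1.202e+15 m³/s²:
a = (1.202e+15 · (1.27818e+12)² / (4π²))^(1/3) m
a ≈ 3.678e+12 m = 24.58 AU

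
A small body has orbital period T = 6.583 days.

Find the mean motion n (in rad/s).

Convert to SI: T = 6.583 days = 568771 s.
n = 2π / T.
n = 2π / 568771 s ≈ 1.105e-05 rad/s.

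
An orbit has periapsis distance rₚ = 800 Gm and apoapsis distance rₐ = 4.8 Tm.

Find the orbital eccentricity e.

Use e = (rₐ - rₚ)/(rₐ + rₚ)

Convert to SI: rₚ = 800 Gm = 8e+11 m; rₐ = 4.8 Tm = 4.8e+12 m.
e = (rₐ − rₚ) / (rₐ + rₚ).
e = (4.8e+12 − 8e+11) / (4.8e+12 + 8e+11) = 4e+12 / 5.6e+12 ≈ 0.7143.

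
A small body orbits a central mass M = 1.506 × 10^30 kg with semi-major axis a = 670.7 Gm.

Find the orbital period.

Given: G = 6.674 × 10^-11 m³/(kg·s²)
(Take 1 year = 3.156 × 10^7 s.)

Convert to SI: a = 670.7 Gm = 6.707e+11 m.
GM = G · M = 6.674e-11 · 1.506e+30 = 1.0051e+20 m³/s².
Kepler's third law: T = 2π √(a³ / GM).
Substituting a = 6.707e+11 m and GM = 1.0051e+20 m³/s²:
T = 2π √((6.707e+11)³ / 1.0051e+20) s
T ≈ 3.442e+08 s = 10.91 years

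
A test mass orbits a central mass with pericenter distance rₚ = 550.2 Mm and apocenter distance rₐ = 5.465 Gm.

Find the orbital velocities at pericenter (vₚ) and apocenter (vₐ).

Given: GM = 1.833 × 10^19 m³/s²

Convert to SI: rₚ = 550.2 Mm = 5.502e+08 m; rₐ = 5.465 Gm = 5.465e+09 m.
Use the vis-viva equation v² = GM(2/r − 1/a) with a = (rₚ + rₐ)/2 = (5.502e+08 + 5.465e+09)/2 = 3.0076e+09 m.
vₚ = √(GM · (2/rₚ − 1/a)) = √(1.833e+19 · (2/5.502e+08 − 1/3.0076e+09)) m/s ≈ 2.46e+05 m/s = 246 km/s.
vₐ = √(GM · (2/rₐ − 1/a)) = √(1.833e+19 · (2/5.465e+09 − 1/3.0076e+09)) m/s ≈ 2.477e+04 m/s = 24.77 km/s.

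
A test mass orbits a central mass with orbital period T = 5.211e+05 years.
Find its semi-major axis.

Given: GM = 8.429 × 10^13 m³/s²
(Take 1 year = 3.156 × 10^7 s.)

Convert to SI: T = 5.211e+05 years = 1.64459e+13 s.
Invert Kepler's third law: a = (GM · T² / (4π²))^(1/3).
Substituting T = 1.64459e+13 s and GM = 8.429e+13 m³/s²:
a = (8.429e+13 · (1.64459e+13)² / (4π²))^(1/3) m
a ≈ 8.327e+12 m = 8.327 × 10^12 m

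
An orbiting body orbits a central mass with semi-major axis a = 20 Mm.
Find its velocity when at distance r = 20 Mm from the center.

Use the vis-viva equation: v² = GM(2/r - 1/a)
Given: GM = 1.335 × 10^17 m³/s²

Convert to SI: a = 20 Mm = 2e+07 m; r = 20 Mm = 2e+07 m.
Vis-viva: v = √(GM · (2/r − 1/a)).
2/r − 1/a = 2/2e+07 − 1/2e+07 = 5e-08 m⁻¹.
v = √(1.335e+17 · 5e-08) m/s ≈ 8.17e+04 m/s = 81.7 km/s.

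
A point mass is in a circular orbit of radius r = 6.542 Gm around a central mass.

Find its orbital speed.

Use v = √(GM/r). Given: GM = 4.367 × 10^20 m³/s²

Convert to SI: r = 6.542 Gm = 6.542e+09 m.
For a circular orbit, gravity supplies the centripetal force, so v = √(GM / r).
v = √(4.367e+20 / 6.542e+09) m/s ≈ 2.584e+05 m/s = 258.4 km/s.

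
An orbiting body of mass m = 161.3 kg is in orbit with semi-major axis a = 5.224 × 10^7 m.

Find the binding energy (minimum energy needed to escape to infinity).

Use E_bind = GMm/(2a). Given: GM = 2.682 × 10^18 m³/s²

Total orbital energy is E = −GMm/(2a); binding energy is E_bind = −E = GMm/(2a).
E_bind = 2.682e+18 · 161.3 / (2 · 5.224e+07) J ≈ 4.141e+12 J = 4.141 TJ.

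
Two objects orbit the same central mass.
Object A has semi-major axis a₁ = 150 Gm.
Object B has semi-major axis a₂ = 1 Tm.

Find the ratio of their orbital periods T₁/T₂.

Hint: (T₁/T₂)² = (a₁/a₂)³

Convert to SI: a₁ = 150 Gm = 1.5e+11 m; a₂ = 1 Tm = 1e+12 m.
From Kepler's third law, (T₁/T₂)² = (a₁/a₂)³, so T₁/T₂ = (a₁/a₂)^(3/2).
a₁/a₂ = 1.5e+11 / 1e+12 = 0.15.
T₁/T₂ = (0.15)^(3/2) ≈ 0.05809.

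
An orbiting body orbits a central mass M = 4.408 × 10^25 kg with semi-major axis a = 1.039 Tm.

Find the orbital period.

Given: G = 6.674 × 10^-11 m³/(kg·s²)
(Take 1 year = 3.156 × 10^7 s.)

Convert to SI: a = 1.039 Tm = 1.039e+12 m.
GM = G · M = 6.674e-11 · 4.408e+25 = 2.9419e+15 m³/s².
Kepler's third law: T = 2π √(a³ / GM).
Substituting a = 1.039e+12 m and GM = 2.9419e+15 m³/s²:
T = 2π √((1.039e+12)³ / 2.9419e+15) s
T ≈ 1.227e+11 s = 3887 years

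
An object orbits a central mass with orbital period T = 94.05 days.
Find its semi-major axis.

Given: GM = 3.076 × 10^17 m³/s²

Convert to SI: T = 94.05 days = 8.12592e+06 s.
Invert Kepler's third law: a = (GM · T² / (4π²))^(1/3).
Substituting T = 8.12592e+06 s and GM = 3.076e+17 m³/s²:
a = (3.076e+17 · (8.12592e+06)² / (4π²))^(1/3) m
a ≈ 8.013e+09 m = 8.013 × 10^9 m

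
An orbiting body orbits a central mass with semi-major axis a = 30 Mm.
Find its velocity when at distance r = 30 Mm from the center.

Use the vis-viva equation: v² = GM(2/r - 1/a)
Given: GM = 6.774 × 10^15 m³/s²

Convert to SI: a = 30 Mm = 3e+07 m; r = 30 Mm = 3e+07 m.
Vis-viva: v = √(GM · (2/r − 1/a)).
2/r − 1/a = 2/3e+07 − 1/3e+07 = 3.33333e-08 m⁻¹.
v = √(6.774e+15 · 3.33333e-08) m/s ≈ 1.503e+04 m/s = 15.03 km/s.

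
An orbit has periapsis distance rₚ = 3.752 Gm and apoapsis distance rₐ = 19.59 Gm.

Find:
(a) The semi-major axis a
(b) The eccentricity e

Convert to SI: rₚ = 3.752 Gm = 3.752e+09 m; rₐ = 19.59 Gm = 1.959e+10 m.
(a) a = (rₚ + rₐ) / 2 = (3.752e+09 + 1.959e+10) / 2 ≈ 1.167e+10 m = 11.67 Gm.
(b) e = (rₐ − rₚ) / (rₐ + rₚ) = (1.959e+10 − 3.752e+09) / (1.959e+10 + 3.752e+09) ≈ 0.6785.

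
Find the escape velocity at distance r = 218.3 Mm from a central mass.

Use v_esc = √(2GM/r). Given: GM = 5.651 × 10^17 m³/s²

Convert to SI: r = 218.3 Mm = 2.183e+08 m.
Escape velocity comes from setting total energy to zero: ½v² − GM/r = 0 ⇒ v_esc = √(2GM / r).
v_esc = √(2 · 5.651e+17 / 2.183e+08) m/s ≈ 7.195e+04 m/s = 71.95 km/s.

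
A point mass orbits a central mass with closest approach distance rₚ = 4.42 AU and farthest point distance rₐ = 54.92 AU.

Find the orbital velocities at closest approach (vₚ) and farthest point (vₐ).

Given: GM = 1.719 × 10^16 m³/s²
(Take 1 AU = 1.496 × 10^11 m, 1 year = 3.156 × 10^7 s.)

Convert to SI: rₚ = 4.42 AU = 6.61232e+11 m; rₐ = 54.92 AU = 8.21603e+12 m.
Use the vis-viva equation v² = GM(2/r − 1/a) with a = (rₚ + rₐ)/2 = (6.61232e+11 + 8.21603e+12)/2 = 4.43863e+12 m.
vₚ = √(GM · (2/rₚ − 1/a)) = √(1.719e+16 · (2/6.61232e+11 − 1/4.43863e+12)) m/s ≈ 219.4 m/s = 0.04628 AU/year.
vₐ = √(GM · (2/rₐ − 1/a)) = √(1.719e+16 · (2/8.21603e+12 − 1/4.43863e+12)) m/s ≈ 17.65 m/s = 0.003724 AU/year.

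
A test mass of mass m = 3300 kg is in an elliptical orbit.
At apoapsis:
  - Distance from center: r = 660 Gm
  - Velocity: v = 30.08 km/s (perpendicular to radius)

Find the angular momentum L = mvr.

Convert to SI: r = 660 Gm = 6.6e+11 m; v = 30.08 km/s = 30080 m/s.
Since v is perpendicular to r, L = m · v · r.
L = 3300 · 30080 · 6.6e+11 kg·m²/s ≈ 6.551e+19 kg·m²/s.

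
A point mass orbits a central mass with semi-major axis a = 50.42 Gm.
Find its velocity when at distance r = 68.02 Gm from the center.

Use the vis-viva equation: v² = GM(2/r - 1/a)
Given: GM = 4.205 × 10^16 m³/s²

Convert to SI: a = 50.42 Gm = 5.042e+10 m; r = 68.02 Gm = 6.802e+10 m.
Vis-viva: v = √(GM · (2/r − 1/a)).
2/r − 1/a = 2/6.802e+10 − 1/5.042e+10 = 9.56972e-12 m⁻¹.
v = √(4.205e+16 · 9.56972e-12) m/s ≈ 634.4 m/s = 634.4 m/s.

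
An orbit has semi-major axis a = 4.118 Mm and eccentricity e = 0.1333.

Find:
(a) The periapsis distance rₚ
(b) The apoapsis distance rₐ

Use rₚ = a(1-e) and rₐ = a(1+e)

Convert to SI: a = 4.118 Mm = 4.118e+06 m.
(a) rₚ = a(1 − e) = 4.118e+06 · (1 − 0.1333) = 4.118e+06 · 0.8667 ≈ 3.569e+06 m = 3.569 Mm.
(b) rₐ = a(1 + e) = 4.118e+06 · (1 + 0.1333) = 4.118e+06 · 1.1333 ≈ 4.667e+06 m = 4.667 Mm.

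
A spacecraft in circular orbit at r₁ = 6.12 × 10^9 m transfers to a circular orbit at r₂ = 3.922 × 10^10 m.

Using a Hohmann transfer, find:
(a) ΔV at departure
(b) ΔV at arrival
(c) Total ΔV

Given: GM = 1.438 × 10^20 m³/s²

Transfer semi-major axis: a_t = (r₁ + r₂)/2 = (6.12e+09 + 3.922e+10)/2 = 2.267e+10 m.
Circular speeds: v₁ = √(GM/r₁) = 153286 m/s, v₂ = √(GM/r₂) = 60551.6 m/s.
Transfer speeds (vis-viva v² = GM(2/r − 1/a_t)): v₁ᵗ = 201619 m/s, v₂ᵗ = 31461.2 m/s.
(a) ΔV₁ = |v₁ᵗ − v₁| ≈ 4.833e+04 m/s = 48.33 km/s.
(b) ΔV₂ = |v₂ − v₂ᵗ| ≈ 2.909e+04 m/s = 29.09 km/s.
(c) ΔV_total = ΔV₁ + ΔV₂ ≈ 7.742e+04 m/s = 77.42 km/s.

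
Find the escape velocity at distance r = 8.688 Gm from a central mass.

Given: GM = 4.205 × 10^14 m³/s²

Convert to SI: r = 8.688 Gm = 8.688e+09 m.
Escape velocity comes from setting total energy to zero: ½v² − GM/r = 0 ⇒ v_esc = √(2GM / r).
v_esc = √(2 · 4.205e+14 / 8.688e+09) m/s ≈ 311.1 m/s = 311.1 m/s.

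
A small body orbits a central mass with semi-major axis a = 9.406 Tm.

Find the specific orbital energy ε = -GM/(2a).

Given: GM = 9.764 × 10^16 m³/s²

Convert to SI: a = 9.406 Tm = 9.406e+12 m.
ε = −GM / (2a).
ε = −9.764e+16 / (2 · 9.406e+12) J/kg ≈ -5190 J/kg = -5.19 kJ/kg.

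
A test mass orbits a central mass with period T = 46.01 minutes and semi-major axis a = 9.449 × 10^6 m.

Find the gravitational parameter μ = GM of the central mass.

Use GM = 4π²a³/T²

Convert to SI: T = 46.01 minutes = 2760.6 s.
GM = 4π² · a³ / T².
GM = 4π² · (9.449e+06)³ / (2760.6)² m³/s² ≈ 4.37e+15 m³/s² = 4.37 × 10^15 m³/s².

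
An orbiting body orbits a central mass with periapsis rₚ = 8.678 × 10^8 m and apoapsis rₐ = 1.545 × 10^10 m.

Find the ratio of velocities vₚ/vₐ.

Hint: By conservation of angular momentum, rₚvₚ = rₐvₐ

Conservation of angular momentum gives rₚvₚ = rₐvₐ, so vₚ/vₐ = rₐ/rₚ.
vₚ/vₐ = 1.545e+10 / 8.678e+08 ≈ 17.8.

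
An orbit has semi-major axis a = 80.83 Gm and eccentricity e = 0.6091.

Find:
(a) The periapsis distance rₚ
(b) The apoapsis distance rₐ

Convert to SI: a = 80.83 Gm = 8.083e+10 m.
(a) rₚ = a(1 − e) = 8.083e+10 · (1 − 0.6091) = 8.083e+10 · 0.3909 ≈ 3.16e+10 m = 31.6 Gm.
(b) rₐ = a(1 + e) = 8.083e+10 · (1 + 0.6091) = 8.083e+10 · 1.6091 ≈ 1.301e+11 m = 130.1 Gm.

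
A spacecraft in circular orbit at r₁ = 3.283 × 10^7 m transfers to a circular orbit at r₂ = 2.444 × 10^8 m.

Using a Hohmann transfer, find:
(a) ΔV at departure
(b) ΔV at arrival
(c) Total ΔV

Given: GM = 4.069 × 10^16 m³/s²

Transfer semi-major axis: a_t = (r₁ + r₂)/2 = (3.283e+07 + 2.444e+08)/2 = 1.38615e+08 m.
Circular speeds: v₁ = √(GM/r₁) = 35205.3 m/s, v₂ = √(GM/r₂) = 12903.1 m/s.
Transfer speeds (vis-viva v² = GM(2/r − 1/a_t)): v₁ᵗ = 46747 m/s, v₂ᵗ = 6279.48 m/s.
(a) ΔV₁ = |v₁ᵗ − v₁| ≈ 1.154e+04 m/s = 11.54 km/s.
(b) ΔV₂ = |v₂ − v₂ᵗ| ≈ 6624 m/s = 6.624 km/s.
(c) ΔV_total = ΔV₁ + ΔV₂ ≈ 1.817e+04 m/s = 18.17 km/s.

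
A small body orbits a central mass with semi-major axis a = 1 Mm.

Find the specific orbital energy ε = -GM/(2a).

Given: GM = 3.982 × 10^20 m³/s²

Convert to SI: a = 1 Mm = 1e+06 m.
ε = −GM / (2a).
ε = −3.982e+20 / (2 · 1e+06) J/kg ≈ -1.991e+14 J/kg = -1.991e+05 GJ/kg.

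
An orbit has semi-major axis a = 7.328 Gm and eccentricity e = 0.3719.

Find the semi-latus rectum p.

Convert to SI: a = 7.328 Gm = 7.328e+09 m.
p = a (1 − e²).
p = 7.328e+09 · (1 − (0.3719)²) = 7.328e+09 · 0.86169 ≈ 6.314e+09 m = 6.314 Gm.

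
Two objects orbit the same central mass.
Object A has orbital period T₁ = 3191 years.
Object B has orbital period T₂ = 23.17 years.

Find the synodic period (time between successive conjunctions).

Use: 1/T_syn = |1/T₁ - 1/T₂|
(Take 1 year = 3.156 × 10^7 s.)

Convert to SI: T₁ = 3191 years = 1.00708e+11 s; T₂ = 23.17 years = 7.31245e+08 s.
T_syn = |T₁ · T₂ / (T₁ − T₂)|.
T_syn = |1.00708e+11 · 7.31245e+08 / (1.00708e+11 − 7.31245e+08)| s ≈ 7.366e+08 s = 23.34 years.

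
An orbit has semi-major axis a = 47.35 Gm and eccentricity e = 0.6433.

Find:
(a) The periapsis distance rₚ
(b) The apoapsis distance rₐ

Convert to SI: a = 47.35 Gm = 4.735e+10 m.
(a) rₚ = a(1 − e) = 4.735e+10 · (1 − 0.6433) = 4.735e+10 · 0.3567 ≈ 1.689e+10 m = 16.89 Gm.
(b) rₐ = a(1 + e) = 4.735e+10 · (1 + 0.6433) = 4.735e+10 · 1.6433 ≈ 7.781e+10 m = 77.81 Gm.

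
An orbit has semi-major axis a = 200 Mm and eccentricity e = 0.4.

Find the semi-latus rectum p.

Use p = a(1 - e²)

Convert to SI: a = 200 Mm = 2e+08 m.
p = a (1 − e²).
p = 2e+08 · (1 − (0.4)²) = 2e+08 · 0.84 ≈ 1.68e+08 m = 168 Mm.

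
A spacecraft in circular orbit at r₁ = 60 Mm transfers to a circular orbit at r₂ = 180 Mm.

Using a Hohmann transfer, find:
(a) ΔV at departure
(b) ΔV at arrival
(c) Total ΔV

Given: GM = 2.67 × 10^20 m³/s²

Convert to SI: r₁ = 60 Mm = 6e+07 m; r₂ = 180 Mm = 1.8e+08 m.
Transfer semi-major axis: a_t = (r₁ + r₂)/2 = (6e+07 + 1.8e+08)/2 = 1.2e+08 m.
Circular speeds: v₁ = √(GM/r₁) = 2.1095e+06 m/s, v₂ = √(GM/r₂) = 1.21792e+06 m/s.
Transfer speeds (vis-viva v² = GM(2/r − 1/a_t)): v₁ᵗ = 2.5836e+06 m/s, v₂ᵗ = 861201 m/s.
(a) ΔV₁ = |v₁ᵗ − v₁| ≈ 4.741e+05 m/s = 474.1 km/s.
(b) ΔV₂ = |v₂ − v₂ᵗ| ≈ 3.567e+05 m/s = 356.7 km/s.
(c) ΔV_total = ΔV₁ + ΔV₂ ≈ 8.308e+05 m/s = 830.8 km/s.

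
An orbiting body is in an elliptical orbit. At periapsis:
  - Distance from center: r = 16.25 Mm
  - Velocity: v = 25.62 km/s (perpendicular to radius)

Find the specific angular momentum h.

Convert to SI: r = 16.25 Mm = 1.625e+07 m; v = 25.62 km/s = 25620 m/s.
With v perpendicular to r, h = r · v.
h = 1.625e+07 · 25620 m²/s ≈ 4.163e+11 m²/s.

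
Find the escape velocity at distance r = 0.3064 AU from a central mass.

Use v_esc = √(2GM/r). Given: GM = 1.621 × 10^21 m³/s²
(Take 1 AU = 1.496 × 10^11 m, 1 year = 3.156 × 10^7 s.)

Convert to SI: r = 0.3064 AU = 4.58374e+10 m.
Escape velocity comes from setting total energy to zero: ½v² − GM/r = 0 ⇒ v_esc = √(2GM / r).
v_esc = √(2 · 1.621e+21 / 4.58374e+10) m/s ≈ 2.659e+05 m/s = 56.11 AU/year.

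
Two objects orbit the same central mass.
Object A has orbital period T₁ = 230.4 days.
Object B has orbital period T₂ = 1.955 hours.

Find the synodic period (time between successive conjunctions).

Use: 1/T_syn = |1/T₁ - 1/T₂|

Convert to SI: T₁ = 230.4 days = 1.99066e+07 s; T₂ = 1.955 hours = 7038 s.
T_syn = |T₁ · T₂ / (T₁ − T₂)|.
T_syn = |1.99066e+07 · 7038 / (1.99066e+07 − 7038)| s ≈ 7040 s = 1.956 hours.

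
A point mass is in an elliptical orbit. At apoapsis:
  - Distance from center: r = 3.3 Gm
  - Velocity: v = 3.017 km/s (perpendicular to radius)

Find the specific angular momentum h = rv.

Convert to SI: r = 3.3 Gm = 3.3e+09 m; v = 3.017 km/s = 3017 m/s.
With v perpendicular to r, h = r · v.
h = 3.3e+09 · 3017 m²/s ≈ 9.956e+12 m²/s.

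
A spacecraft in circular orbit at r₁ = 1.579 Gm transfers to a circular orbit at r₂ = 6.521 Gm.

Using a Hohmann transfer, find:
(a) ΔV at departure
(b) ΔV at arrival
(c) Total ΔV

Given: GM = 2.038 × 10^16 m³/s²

Convert to SI: r₁ = 1.579 Gm = 1.579e+09 m; r₂ = 6.521 Gm = 6.521e+09 m.
Transfer semi-major axis: a_t = (r₁ + r₂)/2 = (1.579e+09 + 6.521e+09)/2 = 4.05e+09 m.
Circular speeds: v₁ = √(GM/r₁) = 3592.62 m/s, v₂ = √(GM/r₂) = 1767.85 m/s.
Transfer speeds (vis-viva v² = GM(2/r − 1/a_t)): v₁ᵗ = 4558.7 m/s, v₂ᵗ = 1103.85 m/s.
(a) ΔV₁ = |v₁ᵗ − v₁| ≈ 966.1 m/s = 966.1 m/s.
(b) ΔV₂ = |v₂ − v₂ᵗ| ≈ 664 m/s = 664 m/s.
(c) ΔV_total = ΔV₁ + ΔV₂ ≈ 1630 m/s = 1.63 km/s.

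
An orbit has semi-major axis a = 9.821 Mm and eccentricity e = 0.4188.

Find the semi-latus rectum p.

Convert to SI: a = 9.821 Mm = 9.821e+06 m.
p = a (1 − e²).
p = 9.821e+06 · (1 − (0.4188)²) = 9.821e+06 · 0.824607 ≈ 8.098e+06 m = 8.098 Mm.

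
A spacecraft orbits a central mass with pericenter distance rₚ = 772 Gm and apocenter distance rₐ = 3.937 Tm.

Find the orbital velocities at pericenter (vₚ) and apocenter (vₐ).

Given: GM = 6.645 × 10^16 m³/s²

Convert to SI: rₚ = 772 Gm = 7.72e+11 m; rₐ = 3.937 Tm = 3.937e+12 m.
Use the vis-viva equation v² = GM(2/r − 1/a) with a = (rₚ + rₐ)/2 = (7.72e+11 + 3.937e+12)/2 = 2.3545e+12 m.
vₚ = √(GM · (2/rₚ − 1/a)) = √(6.645e+16 · (2/7.72e+11 − 1/2.3545e+12)) m/s ≈ 379.4 m/s = 379.4 m/s.
vₐ = √(GM · (2/rₐ − 1/a)) = √(6.645e+16 · (2/3.937e+12 − 1/2.3545e+12)) m/s ≈ 74.39 m/s = 74.39 m/s.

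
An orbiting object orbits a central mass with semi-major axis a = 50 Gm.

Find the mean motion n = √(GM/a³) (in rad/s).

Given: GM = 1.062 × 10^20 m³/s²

Convert to SI: a = 50 Gm = 5e+10 m.
n = √(GM / a³).
n = √(1.062e+20 / (5e+10)³) rad/s ≈ 9.217e-07 rad/s.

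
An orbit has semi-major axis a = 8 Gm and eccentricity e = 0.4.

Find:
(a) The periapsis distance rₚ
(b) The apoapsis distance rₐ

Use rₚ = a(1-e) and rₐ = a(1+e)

Convert to SI: a = 8 Gm = 8e+09 m.
(a) rₚ = a(1 − e) = 8e+09 · (1 − 0.4) = 8e+09 · 0.6 ≈ 4.8e+09 m = 4.8 Gm.
(b) rₐ = a(1 + e) = 8e+09 · (1 + 0.4) = 8e+09 · 1.4 ≈ 1.12e+10 m = 11.2 Gm.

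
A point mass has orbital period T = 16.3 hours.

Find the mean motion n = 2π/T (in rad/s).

Convert to SI: T = 16.3 hours = 58680 s.
n = 2π / T.
n = 2π / 58680 s ≈ 0.0001071 rad/s.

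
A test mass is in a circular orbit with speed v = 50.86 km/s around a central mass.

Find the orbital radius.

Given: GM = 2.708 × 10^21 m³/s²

Convert to SI: v = 50.86 km/s = 50860 m/s.
For a circular orbit, v² = GM / r, so r = GM / v².
r = 2.708e+21 / (50860)² m ≈ 1.047e+12 m = 1.047 Tm.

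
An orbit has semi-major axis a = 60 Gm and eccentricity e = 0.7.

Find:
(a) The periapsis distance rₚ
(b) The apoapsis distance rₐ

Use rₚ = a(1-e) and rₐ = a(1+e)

Convert to SI: a = 60 Gm = 6e+10 m.
(a) rₚ = a(1 − e) = 6e+10 · (1 − 0.7) = 6e+10 · 0.3 ≈ 1.8e+10 m = 18 Gm.
(b) rₐ = a(1 + e) = 6e+10 · (1 + 0.7) = 6e+10 · 1.7 ≈ 1.02e+11 m = 102 Gm.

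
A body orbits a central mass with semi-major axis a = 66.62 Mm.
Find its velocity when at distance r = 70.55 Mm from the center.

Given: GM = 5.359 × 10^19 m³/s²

Convert to SI: a = 66.62 Mm = 6.662e+07 m; r = 70.55 Mm = 7.055e+07 m.
Vis-viva: v = √(GM · (2/r − 1/a)).
2/r − 1/a = 2/7.055e+07 − 1/6.662e+07 = 1.33382e-08 m⁻¹.
v = √(5.359e+19 · 1.33382e-08) m/s ≈ 8.455e+05 m/s = 845.5 km/s.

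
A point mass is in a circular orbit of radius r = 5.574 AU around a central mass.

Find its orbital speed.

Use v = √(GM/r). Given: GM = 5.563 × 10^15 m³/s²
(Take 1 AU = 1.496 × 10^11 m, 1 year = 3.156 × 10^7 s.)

Convert to SI: r = 5.574 AU = 8.3387e+11 m.
For a circular orbit, gravity supplies the centripetal force, so v = √(GM / r).
v = √(5.563e+15 / 8.3387e+11) m/s ≈ 81.68 m/s = 0.01723 AU/year.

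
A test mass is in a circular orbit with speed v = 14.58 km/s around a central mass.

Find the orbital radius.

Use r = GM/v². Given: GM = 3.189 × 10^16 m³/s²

Convert to SI: v = 14.58 km/s = 14580 m/s.
For a circular orbit, v² = GM / r, so r = GM / v².
r = 3.189e+16 / (14580)² m ≈ 1.5e+08 m = 150 Mm.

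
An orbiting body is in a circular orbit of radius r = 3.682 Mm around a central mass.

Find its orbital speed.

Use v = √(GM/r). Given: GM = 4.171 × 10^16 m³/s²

Convert to SI: r = 3.682 Mm = 3.682e+06 m.
For a circular orbit, gravity supplies the centripetal force, so v = √(GM / r).
v = √(4.171e+16 / 3.682e+06) m/s ≈ 1.064e+05 m/s = 106.4 km/s.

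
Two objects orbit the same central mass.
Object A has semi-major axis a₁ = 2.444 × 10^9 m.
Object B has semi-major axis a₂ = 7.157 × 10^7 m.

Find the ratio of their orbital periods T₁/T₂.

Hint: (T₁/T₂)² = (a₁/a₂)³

From Kepler's third law, (T₁/T₂)² = (a₁/a₂)³, so T₁/T₂ = (a₁/a₂)^(3/2).
a₁/a₂ = 2.444e+09 / 7.157e+07 = 34.1484.
T₁/T₂ = (34.1484)^(3/2) ≈ 199.6.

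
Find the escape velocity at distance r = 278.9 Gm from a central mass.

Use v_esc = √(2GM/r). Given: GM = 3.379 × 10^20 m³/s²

Convert to SI: r = 278.9 Gm = 2.789e+11 m.
Escape velocity comes from setting total energy to zero: ½v² − GM/r = 0 ⇒ v_esc = √(2GM / r).
v_esc = √(2 · 3.379e+20 / 2.789e+11) m/s ≈ 4.922e+04 m/s = 49.22 km/s.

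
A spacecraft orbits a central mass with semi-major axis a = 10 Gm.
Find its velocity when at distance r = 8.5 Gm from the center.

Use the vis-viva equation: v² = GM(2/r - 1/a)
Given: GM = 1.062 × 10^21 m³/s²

Convert to SI: a = 10 Gm = 1e+10 m; r = 8.5 Gm = 8.5e+09 m.
Vis-viva: v = √(GM · (2/r − 1/a)).
2/r − 1/a = 2/8.5e+09 − 1/1e+10 = 1.35294e-10 m⁻¹.
v = √(1.062e+21 · 1.35294e-10) m/s ≈ 3.791e+05 m/s = 379.1 km/s.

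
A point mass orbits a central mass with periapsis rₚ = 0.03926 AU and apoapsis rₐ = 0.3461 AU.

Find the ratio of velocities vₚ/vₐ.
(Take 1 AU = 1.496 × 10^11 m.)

Convert to SI: rₚ = 0.03926 AU = 5.8733e+09 m; rₐ = 0.3461 AU = 5.17766e+10 m.
Conservation of angular momentum gives rₚvₚ = rₐvₐ, so vₚ/vₐ = rₐ/rₚ.
vₚ/vₐ = 5.17766e+10 / 5.8733e+09 ≈ 8.816.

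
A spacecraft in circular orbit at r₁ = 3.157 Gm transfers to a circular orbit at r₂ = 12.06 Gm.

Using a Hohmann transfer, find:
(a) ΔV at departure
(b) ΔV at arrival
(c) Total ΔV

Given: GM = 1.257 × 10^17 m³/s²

Convert to SI: r₁ = 3.157 Gm = 3.157e+09 m; r₂ = 12.06 Gm = 1.206e+10 m.
Transfer semi-major axis: a_t = (r₁ + r₂)/2 = (3.157e+09 + 1.206e+10)/2 = 7.6085e+09 m.
Circular speeds: v₁ = √(GM/r₁) = 6310.01 m/s, v₂ = √(GM/r₂) = 3228.45 m/s.
Transfer speeds (vis-viva v² = GM(2/r − 1/a_t)): v₁ᵗ = 7944.28 m/s, v₂ᵗ = 2079.61 m/s.
(a) ΔV₁ = |v₁ᵗ − v₁| ≈ 1634 m/s = 1.634 km/s.
(b) ΔV₂ = |v₂ − v₂ᵗ| ≈ 1149 m/s = 1.149 km/s.
(c) ΔV_total = ΔV₁ + ΔV₂ ≈ 2783 m/s = 2.783 km/s.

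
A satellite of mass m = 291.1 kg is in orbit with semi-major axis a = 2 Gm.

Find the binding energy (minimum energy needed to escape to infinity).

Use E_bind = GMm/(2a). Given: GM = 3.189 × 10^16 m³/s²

Convert to SI: a = 2 Gm = 2e+09 m.
Total orbital energy is E = −GMm/(2a); binding energy is E_bind = −E = GMm/(2a).
E_bind = 3.189e+16 · 291.1 / (2 · 2e+09) J ≈ 2.321e+09 J = 2.321 GJ.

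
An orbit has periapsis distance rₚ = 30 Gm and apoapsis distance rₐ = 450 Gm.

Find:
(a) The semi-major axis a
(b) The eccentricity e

Convert to SI: rₚ = 30 Gm = 3e+10 m; rₐ = 450 Gm = 4.5e+11 m.
(a) a = (rₚ + rₐ) / 2 = (3e+10 + 4.5e+11) / 2 ≈ 2.4e+11 m = 240 Gm.
(b) e = (rₐ − rₚ) / (rₐ + rₚ) = (4.5e+11 − 3e+10) / (4.5e+11 + 3e+10) ≈ 0.875.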